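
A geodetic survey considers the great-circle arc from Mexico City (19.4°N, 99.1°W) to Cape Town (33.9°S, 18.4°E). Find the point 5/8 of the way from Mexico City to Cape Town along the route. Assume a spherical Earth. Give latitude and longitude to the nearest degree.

≈ 21°S, 32°W

The haversine formula gives a central angle δ ≈ 2.149 rad (123.1°) between the endpoints.
Interpolate at f = 5/8 with slerp weights a = sin((1−f)δ)/sin δ ≈ 0.862, b = sin(fδ)/sin δ ≈ 1.164.
p = a·p₁ + b·p₂ ≈ (0.788, -0.498, -0.363); φ = arcsin(p_z) ≈ -21.27°, λ = atan2(p_y, p_x) ≈ -32.28°.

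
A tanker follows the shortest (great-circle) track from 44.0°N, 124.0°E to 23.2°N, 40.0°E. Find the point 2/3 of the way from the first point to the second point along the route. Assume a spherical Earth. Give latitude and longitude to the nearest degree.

The haversine formula gives a central angle δ ≈ 1.221 rad (70.0°) between the endpoints.
Interpolate at f = 2/3 with slerp weights a = sin((1−f)δ)/sin δ ≈ 0.421, b = sin(fδ)/sin δ ≈ 0.774.
p = a·p₁ + b·p₂ ≈ (0.375, 0.709, 0.598); φ = arcsin(p_z) ≈ 36.70°, λ = atan2(p_y, p_x) ≈ 62.08°.

≈ 37°N, 62°E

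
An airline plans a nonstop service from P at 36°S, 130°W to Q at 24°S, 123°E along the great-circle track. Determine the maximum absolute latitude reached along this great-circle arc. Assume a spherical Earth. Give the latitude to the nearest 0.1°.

≈ 45.0°S

The great circle lies in the plane with unit normal n̂ = (p₁ × p₂)/|p₁ × p₂|.
Here n̂_z ≈ -0.707; the vertex latitude is φ_max = arccos|n̂_z| ≈ 45.0°.
Check via Clairaut: cos φ_max = |cos φ₁| · sin C = cos(36.0°)·sin(119.1°) ≈ 0.707, again giving ≈ 45.0°.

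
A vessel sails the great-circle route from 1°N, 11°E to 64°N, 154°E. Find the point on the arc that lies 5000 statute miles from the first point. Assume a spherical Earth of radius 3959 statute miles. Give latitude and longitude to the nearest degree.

The haversine formula gives a central angle δ ≈ 1.912 rad (109.5°) between the endpoints. The total great-circle distance is δ·R ≈ 1.912 × 3959 ≈ 7569 mi, so the target fraction is f = 5000/7569 ≈ 0.661.
Interpolate at f ≈ 0.661 with slerp weights a = sin((1−f)δ)/sin δ ≈ 0.641, b = sin(fδ)/sin δ ≈ 1.011.
p = a·p₁ + b·p₂ ≈ (0.231, 0.317, 0.920); φ = arcsin(p_z) ≈ 66.93°, λ = atan2(p_y, p_x) ≈ 53.91°.

≈ 67°N, 54°E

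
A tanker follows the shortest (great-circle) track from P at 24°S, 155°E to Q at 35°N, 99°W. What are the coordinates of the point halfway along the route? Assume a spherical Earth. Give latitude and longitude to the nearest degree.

Convert each endpoint to a unit vector on the sphere (x = cos φ cos λ, y = cos φ sin λ, z = sin φ).
The central angle between the endpoints is δ = arccos(p₁·p₂) ≈ 2.026 rad (116.1°).
Interpolate at f = 1/2 with slerp weights a = sin((1−f)δ)/sin δ ≈ 0.945, b = sin(fδ)/sin δ ≈ 0.945.
p = a·p₁ + b·p₂ ≈ (-0.903, -0.400, 0.158); φ = arcsin(p_z) ≈ 9.07°, λ = atan2(p_y, p_x) ≈ -156.13°.

≈ 9°N, 156°W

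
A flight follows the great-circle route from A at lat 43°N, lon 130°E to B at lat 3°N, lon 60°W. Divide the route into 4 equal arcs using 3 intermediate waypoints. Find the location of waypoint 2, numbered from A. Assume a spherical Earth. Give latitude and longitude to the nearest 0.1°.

Write both endpoints as unit vectors p₁, p₂ with components (cos φ cos λ, cos φ sin λ, sin φ).
The central angle between the endpoints is δ = arccos(p₁·p₂) ≈ 2.323 rad (133.1°).
Interpolate at f = 2/4 with slerp weights a = sin((1−f)δ)/sin δ ≈ 1.257, b = sin(fδ)/sin δ ≈ 1.257.
p = a·p₁ + b·p₂ ≈ (0.037, -0.383, 0.923); φ = arcsin(p_z) ≈ 67.38°, λ = atan2(p_y, p_x) ≈ -84.52°.

≈ lat 67.4°N, lon 84.5°W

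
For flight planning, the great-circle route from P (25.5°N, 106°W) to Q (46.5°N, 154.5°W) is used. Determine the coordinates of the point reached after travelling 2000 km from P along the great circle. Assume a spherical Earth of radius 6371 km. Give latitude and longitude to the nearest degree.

≈ (36°N, 123°W)

Convert each endpoint to a unit vector on the sphere (x = cos φ cos λ, y = cos φ sin λ, z = sin φ).
The central angle between the endpoints is δ = arccos(p₁·p₂) ≈ 0.761 rad (43.6°). The total great-circle distance is δ·R ≈ 0.761 × 6371 ≈ 4850 km, so the target fraction is f = 2000/4850 ≈ 0.412.
Interpolate at f ≈ 0.412 with slerp weights a = sin((1−f)δ)/sin δ ≈ 0.627, b = sin(fδ)/sin δ ≈ 0.448.
p = a·p₁ + b·p₂ ≈ (-0.434, -0.677, 0.595); φ = arcsin(p_z) ≈ 36.49°, λ = atan2(p_y, p_x) ≈ -122.68°.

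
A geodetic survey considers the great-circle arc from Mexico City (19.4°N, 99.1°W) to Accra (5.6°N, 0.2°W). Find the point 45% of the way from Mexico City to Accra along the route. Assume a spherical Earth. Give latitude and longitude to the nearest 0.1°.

Write both endpoints as unit vectors p₁, p₂ with components (cos φ cos λ, cos φ sin λ, sin φ).
The central angle between the endpoints is δ = arccos(p₁·p₂) ≈ 1.684 rad (96.5°).
Interpolate at f = 0.45 with slerp weights a = sin((1−f)δ)/sin δ ≈ 0.804, b = sin(fδ)/sin δ ≈ 0.692.
p = a·p₁ + b·p₂ ≈ (0.568, -0.752, 0.335); φ = arcsin(p_z) ≈ 19.55°, λ = atan2(p_y, p_x) ≈ -52.90°.

≈ 19.6°N, 52.9°W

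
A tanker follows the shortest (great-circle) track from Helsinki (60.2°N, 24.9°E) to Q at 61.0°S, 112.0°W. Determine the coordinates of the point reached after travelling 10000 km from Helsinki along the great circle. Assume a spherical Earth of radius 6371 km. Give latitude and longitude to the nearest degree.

The haversine formula gives a central angle δ ≈ 2.779 rad (159.2°) between the endpoints. The total great-circle distance is δ·R ≈ 2.779 × 6371 ≈ 17703 km, so the target fraction is f = 10000/17703 ≈ 0.565.
Interpolate at f ≈ 0.565 with slerp weights a = sin((1−f)δ)/sin δ ≈ 2.635, b = sin(fδ)/sin δ ≈ 2.817.
p = a·p₁ + b·p₂ ≈ (0.676, -0.715, -0.177); φ = arcsin(p_z) ≈ -10.22°, λ = atan2(p_y, p_x) ≈ -46.60°.

≈ 10°S, 47°W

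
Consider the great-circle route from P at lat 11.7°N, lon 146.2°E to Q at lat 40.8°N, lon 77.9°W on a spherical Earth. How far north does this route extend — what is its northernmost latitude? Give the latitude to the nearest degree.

The great circle lies in the plane with unit normal n̂ = (p₁ × p₂)/|p₁ × p₂|.
Here n̂_z ≈ +0.563; the vertex latitude is φ_max = arccos|n̂_z| ≈ 55.8°.
Check via Clairaut: cos φ_max = |cos φ₁| · sin C = cos(11.7°)·sin(35.1°) ≈ 0.563, again giving ≈ 55.8°.

≈ 56°N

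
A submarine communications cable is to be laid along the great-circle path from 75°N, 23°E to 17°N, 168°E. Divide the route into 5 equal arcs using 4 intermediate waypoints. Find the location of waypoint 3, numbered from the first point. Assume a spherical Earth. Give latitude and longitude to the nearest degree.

≈ 51°N, 160°E

Convert each endpoint to a unit vector on the sphere (x = cos φ cos λ, y = cos φ sin λ, z = sin φ).
The central angle between the endpoints is δ = arccos(p₁·p₂) ≈ 1.491 rad (85.4°).
Interpolate at f = 3/5 with slerp weights a = sin((1−f)δ)/sin δ ≈ 0.563, b = sin(fδ)/sin δ ≈ 0.782.
p = a·p₁ + b·p₂ ≈ (-0.598, 0.213, 0.773); φ = arcsin(p_z) ≈ 50.63°, λ = atan2(p_y, p_x) ≈ 160.42°.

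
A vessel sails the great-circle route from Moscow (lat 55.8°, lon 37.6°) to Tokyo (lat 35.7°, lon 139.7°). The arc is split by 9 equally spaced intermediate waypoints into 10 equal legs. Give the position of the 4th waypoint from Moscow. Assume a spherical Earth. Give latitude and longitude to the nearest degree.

≈ lat 60°, lon 89°

Write both endpoints as unit vectors p₁, p₂ with components (cos φ cos λ, cos φ sin λ, sin φ).
The central angle between the endpoints is δ = arccos(p₁·p₂) ≈ 1.173 rad (67.2°).
Interpolate at f = 4/10 with slerp weights a = sin((1−f)δ)/sin δ ≈ 0.702, b = sin(fδ)/sin δ ≈ 0.491.
p = a·p₁ + b·p₂ ≈ (0.009, 0.498, 0.867); φ = arcsin(p_z) ≈ 60.10°, λ = atan2(p_y, p_x) ≈ 88.99°.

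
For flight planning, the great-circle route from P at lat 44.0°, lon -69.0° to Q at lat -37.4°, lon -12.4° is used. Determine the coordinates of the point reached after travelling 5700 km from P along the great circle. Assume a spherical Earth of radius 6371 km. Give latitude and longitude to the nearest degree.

The haversine formula gives a central angle δ ≈ 1.678 rad (96.2°) between the endpoints. The total great-circle distance is δ·R ≈ 1.678 × 6371 ≈ 10693 km, so the target fraction is f = 5700/10693 ≈ 0.533.
Interpolate at f ≈ 0.533 with slerp weights a = sin((1−f)δ)/sin δ ≈ 0.710, b = sin(fδ)/sin δ ≈ 0.785.
p = a·p₁ + b·p₂ ≈ (0.792, -0.611, 0.017); φ = arcsin(p_z) ≈ 0.96°, λ = atan2(p_y, p_x) ≈ -37.64°.

≈ lat 1°, lon -38°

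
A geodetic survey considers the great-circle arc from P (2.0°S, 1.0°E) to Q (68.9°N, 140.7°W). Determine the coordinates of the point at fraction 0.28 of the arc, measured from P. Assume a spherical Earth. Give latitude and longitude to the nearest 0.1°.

≈ (27.4°N, 6.7°W)

Convert each endpoint to a unit vector on the sphere (x = cos φ cos λ, y = cos φ sin λ, z = sin φ).
The central angle between the endpoints is δ = arccos(p₁·p₂) ≈ 1.891 rad (108.4°).
Interpolate at f = 0.28 with slerp weights a = sin((1−f)δ)/sin δ ≈ 1.031, b = sin(fδ)/sin δ ≈ 0.532.
p = a·p₁ + b·p₂ ≈ (0.882, -0.103, 0.461); φ = arcsin(p_z) ≈ 27.42°, λ = atan2(p_y, p_x) ≈ -6.69°.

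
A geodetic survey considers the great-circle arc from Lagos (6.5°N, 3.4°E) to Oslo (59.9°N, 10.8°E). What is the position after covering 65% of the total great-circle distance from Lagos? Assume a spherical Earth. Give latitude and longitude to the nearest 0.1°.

≈ 41.3°N, 6.9°E

The haversine formula gives a central angle δ ≈ 0.937 rad (53.7°) between the endpoints.
Interpolate at f = 0.65 with slerp weights a = sin((1−f)δ)/sin δ ≈ 0.400, b = sin(fδ)/sin δ ≈ 0.710.
p = a·p₁ + b·p₂ ≈ (0.746, 0.090, 0.660); φ = arcsin(p_z) ≈ 41.26°, λ = atan2(p_y, p_x) ≈ 6.90°.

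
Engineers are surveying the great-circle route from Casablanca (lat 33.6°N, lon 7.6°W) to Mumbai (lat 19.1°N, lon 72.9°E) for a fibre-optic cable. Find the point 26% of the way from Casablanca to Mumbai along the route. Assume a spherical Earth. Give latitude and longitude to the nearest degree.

≈ lat 35°N, lon 15°E

Write both endpoints as unit vectors p₁, p₂ with components (cos φ cos λ, cos φ sin λ, sin φ).
The central angle between the endpoints is δ = arccos(p₁·p₂) ≈ 1.255 rad (71.9°).
Interpolate at f = 0.26 with slerp weights a = sin((1−f)δ)/sin δ ≈ 0.842, b = sin(fδ)/sin δ ≈ 0.337.
p = a·p₁ + b·p₂ ≈ (0.789, 0.212, 0.577); φ = arcsin(p_z) ≈ 35.21°, λ = atan2(p_y, p_x) ≈ 15.02°.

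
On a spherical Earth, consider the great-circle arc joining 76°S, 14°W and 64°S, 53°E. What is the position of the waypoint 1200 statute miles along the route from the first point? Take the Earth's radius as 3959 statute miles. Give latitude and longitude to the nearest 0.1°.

≈ 69.3°S, 42.7°E

Write both endpoints as unit vectors p₁, p₂ with components (cos φ cos λ, cos φ sin λ, sin φ).
The central angle between the endpoints is δ = arccos(p₁·p₂) ≈ 0.419 rad (24.0°). The total great-circle distance is δ·R ≈ 0.419 × 3959 ≈ 1658 mi, so the target fraction is f = 1200/1658 ≈ 0.724.
Interpolate at f ≈ 0.724 with slerp weights a = sin((1−f)δ)/sin δ ≈ 0.284, b = sin(fδ)/sin δ ≈ 0.734.
p = a·p₁ + b·p₂ ≈ (0.260, 0.240, -0.935); φ = arcsin(p_z) ≈ -69.25°, λ = atan2(p_y, p_x) ≈ 42.71°.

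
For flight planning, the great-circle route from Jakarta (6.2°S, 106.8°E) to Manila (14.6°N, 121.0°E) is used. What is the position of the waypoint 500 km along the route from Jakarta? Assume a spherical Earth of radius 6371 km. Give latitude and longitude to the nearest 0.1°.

Write both endpoints as unit vectors p₁, p₂ with components (cos φ cos λ, cos φ sin λ, sin φ).
The central angle between the endpoints is δ = arccos(p₁·p₂) ≈ 0.438 rad (25.1°). The total great-circle distance is δ·R ≈ 0.438 × 6371 ≈ 2793 km, so the target fraction is f = 500/2793 ≈ 0.179.
Interpolate at f ≈ 0.179 with slerp weights a = sin((1−f)δ)/sin δ ≈ 0.830, b = sin(fδ)/sin δ ≈ 0.185.
p = a·p₁ + b·p₂ ≈ (-0.330, 0.943, -0.043); φ = arcsin(p_z) ≈ -2.47°, λ = atan2(p_y, p_x) ≈ 109.32°.

≈ 2.5°S, 109.3°E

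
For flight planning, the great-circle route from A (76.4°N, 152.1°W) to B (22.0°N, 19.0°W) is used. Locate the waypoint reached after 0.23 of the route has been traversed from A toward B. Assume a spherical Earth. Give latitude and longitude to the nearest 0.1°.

≈ (77.7°N, 64.6°W)

Convert each endpoint to a unit vector on the sphere (x = cos φ cos λ, y = cos φ sin λ, z = sin φ).
The central angle between the endpoints is δ = arccos(p₁·p₂) ≈ 1.354 rad (77.6°).
Interpolate at f = 0.23 with slerp weights a = sin((1−f)δ)/sin δ ≈ 0.884, b = sin(fδ)/sin δ ≈ 0.314.
p = a·p₁ + b·p₂ ≈ (0.091, -0.192, 0.977); φ = arcsin(p_z) ≈ 77.72°, λ = atan2(p_y, p_x) ≈ -64.58°.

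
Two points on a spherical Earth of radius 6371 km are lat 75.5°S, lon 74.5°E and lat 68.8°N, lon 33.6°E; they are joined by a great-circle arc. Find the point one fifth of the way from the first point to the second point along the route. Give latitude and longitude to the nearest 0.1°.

≈ lat 47.2°S, lon 56.5°E

Convert each endpoint to a unit vector on the sphere (x = cos φ cos λ, y = cos φ sin λ, z = sin φ).
The central angle between the endpoints is δ = arccos(p₁·p₂) ≈ 2.557 rad (146.5°).
Interpolate at f = 1/5 with slerp weights a = sin((1−f)δ)/sin δ ≈ 1.612, b = sin(fδ)/sin δ ≈ 0.888.
p = a·p₁ + b·p₂ ≈ (0.375, 0.567, -0.734); φ = arcsin(p_z) ≈ -47.19°, λ = atan2(p_y, p_x) ≈ 56.49°.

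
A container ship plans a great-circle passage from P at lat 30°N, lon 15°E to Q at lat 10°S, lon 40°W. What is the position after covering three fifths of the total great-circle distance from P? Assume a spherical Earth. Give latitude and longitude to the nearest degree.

Write both endpoints as unit vectors p₁, p₂ with components (cos φ cos λ, cos φ sin λ, sin φ).
The central angle between the endpoints is δ = arccos(p₁·p₂) ≈ 1.157 rad (66.3°).
Interpolate at f = 3/5 with slerp weights a = sin((1−f)δ)/sin δ ≈ 0.488, b = sin(fδ)/sin δ ≈ 0.699.
p = a·p₁ + b·p₂ ≈ (0.935, -0.333, 0.122); φ = arcsin(p_z) ≈ 7.03°, λ = atan2(p_y, p_x) ≈ -19.60°.

≈ lat 7°N, lon 20°W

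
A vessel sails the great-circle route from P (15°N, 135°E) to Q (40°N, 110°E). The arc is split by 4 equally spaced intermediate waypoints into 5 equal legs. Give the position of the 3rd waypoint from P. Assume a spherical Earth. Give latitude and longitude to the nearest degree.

From cos δ = sin φ₁ sin φ₂ + cos φ₁ cos φ₂ cos Δλ, the central angle is δ ≈ 0.579 rad (33.2°).
Interpolate at f = 3/5 with slerp weights a = sin((1−f)δ)/sin δ ≈ 0.419, b = sin(fδ)/sin δ ≈ 0.622.
p = a·p₁ + b·p₂ ≈ (-0.450, 0.734, 0.509); φ = arcsin(p_z) ≈ 30.56°, λ = atan2(p_y, p_x) ≈ 121.47°.

≈ (31°N, 121°E)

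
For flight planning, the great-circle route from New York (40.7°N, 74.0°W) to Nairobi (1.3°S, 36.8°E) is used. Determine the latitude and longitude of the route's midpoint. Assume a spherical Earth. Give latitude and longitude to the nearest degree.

Write both endpoints as unit vectors p₁, p₂ with components (cos φ cos λ, cos φ sin λ, sin φ).
The central angle between the endpoints is δ = arccos(p₁·p₂) ≈ 1.859 rad (106.5°).
Interpolate at f = 1/2 with slerp weights a = sin((1−f)δ)/sin δ ≈ 0.836, b = sin(fδ)/sin δ ≈ 0.836.
p = a·p₁ + b·p₂ ≈ (0.844, -0.109, 0.526); φ = arcsin(p_z) ≈ 31.73°, λ = atan2(p_y, p_x) ≈ -7.33°.

≈ (32°N, 7°W)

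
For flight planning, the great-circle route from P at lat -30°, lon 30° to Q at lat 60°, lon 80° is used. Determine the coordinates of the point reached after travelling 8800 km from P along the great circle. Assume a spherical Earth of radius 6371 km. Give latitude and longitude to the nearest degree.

Write both endpoints as unit vectors p₁, p₂ with components (cos φ cos λ, cos φ sin λ, sin φ).
The central angle between the endpoints is δ = arccos(p₁·p₂) ≈ 1.726 rad (98.9°). The total great-circle distance is δ·R ≈ 1.726 × 6371 ≈ 10997 km, so the target fraction is f = 8800/10997 ≈ 0.800.
Interpolate at f ≈ 0.800 with slerp weights a = sin((1−f)δ)/sin δ ≈ 0.342, b = sin(fδ)/sin δ ≈ 0.994.
p = a·p₁ + b·p₂ ≈ (0.343, 0.638, 0.690); φ = arcsin(p_z) ≈ 43.61°, λ = atan2(p_y, p_x) ≈ 61.73°.

≈ lat 44°, lon 62°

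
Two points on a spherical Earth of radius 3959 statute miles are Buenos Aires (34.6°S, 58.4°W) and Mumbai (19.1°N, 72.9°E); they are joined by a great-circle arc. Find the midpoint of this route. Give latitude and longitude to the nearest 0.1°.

≈ 18.1°S, 15.9°E

From cos δ = sin φ₁ sin φ₂ + cos φ₁ cos φ₂ cos Δλ, the central angle is δ ≈ 2.345 rad (134.4°).
Interpolate at f = 1/2 with slerp weights a = sin((1−f)δ)/sin δ ≈ 1.289, b = sin(fδ)/sin δ ≈ 1.289.
p = a·p₁ + b·p₂ ≈ (0.914, 0.261, -0.310); φ = arcsin(p_z) ≈ -18.07°, λ = atan2(p_y, p_x) ≈ 15.91°.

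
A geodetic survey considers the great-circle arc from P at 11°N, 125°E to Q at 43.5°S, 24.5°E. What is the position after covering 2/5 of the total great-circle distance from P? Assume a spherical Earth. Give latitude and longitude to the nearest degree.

≈ 18°S, 94°E

Write both endpoints as unit vectors p₁, p₂ with components (cos φ cos λ, cos φ sin λ, sin φ).
The central angle between the endpoints is δ = arccos(p₁·p₂) ≈ 1.835 rad (105.1°).
Interpolate at f = 2/5 with slerp weights a = sin((1−f)δ)/sin δ ≈ 0.924, b = sin(fδ)/sin δ ≈ 0.694.
p = a·p₁ + b·p₂ ≈ (-0.062, 0.951, -0.301); φ = arcsin(p_z) ≈ -17.54°, λ = atan2(p_y, p_x) ≈ 93.73°.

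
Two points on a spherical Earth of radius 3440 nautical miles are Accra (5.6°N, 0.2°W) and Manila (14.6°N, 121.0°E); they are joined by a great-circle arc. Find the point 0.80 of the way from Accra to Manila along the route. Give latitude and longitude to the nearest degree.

Write both endpoints as unit vectors p₁, p₂ with components (cos φ cos λ, cos φ sin λ, sin φ).
The central angle between the endpoints is δ = arccos(p₁·p₂) ≈ 2.065 rad (118.3°).
Interpolate at f = 0.80 with slerp weights a = sin((1−f)δ)/sin δ ≈ 0.456, b = sin(fδ)/sin δ ≈ 1.132.
p = a·p₁ + b·p₂ ≈ (-0.111, 0.938, 0.330); φ = arcsin(p_z) ≈ 19.26°, λ = atan2(p_y, p_x) ≈ 96.73°.

≈ (19°N, 97°E)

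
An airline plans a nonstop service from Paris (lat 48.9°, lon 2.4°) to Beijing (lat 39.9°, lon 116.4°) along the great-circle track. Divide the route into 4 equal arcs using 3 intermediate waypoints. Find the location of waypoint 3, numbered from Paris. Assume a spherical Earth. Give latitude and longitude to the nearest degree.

≈ lat 53°, lon 97°

Write both endpoints as unit vectors p₁, p₂ with components (cos φ cos λ, cos φ sin λ, sin φ).
The central angle between the endpoints is δ = arccos(p₁·p₂) ≈ 1.289 rad (73.8°).
Interpolate at f = 3/4 with slerp weights a = sin((1−f)δ)/sin δ ≈ 0.330, b = sin(fδ)/sin δ ≈ 0.857.
p = a·p₁ + b·p₂ ≈ (-0.076, 0.598, 0.798); φ = arcsin(p_z) ≈ 52.94°, λ = atan2(p_y, p_x) ≈ 97.22°.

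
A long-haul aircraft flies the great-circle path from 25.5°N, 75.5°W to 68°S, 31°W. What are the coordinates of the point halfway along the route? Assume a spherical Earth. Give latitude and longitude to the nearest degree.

Convert each endpoint to a unit vector on the sphere (x = cos φ cos λ, y = cos φ sin λ, z = sin φ).
The central angle between the endpoints is δ = arccos(p₁·p₂) ≈ 1.729 rad (99.1°).
Interpolate at f = 1/2 with slerp weights a = sin((1−f)δ)/sin δ ≈ 0.771, b = sin(fδ)/sin δ ≈ 0.771.
p = a·p₁ + b·p₂ ≈ (0.422, -0.822, -0.383); φ = arcsin(p_z) ≈ -22.50°, λ = atan2(p_y, p_x) ≈ -62.85°.

≈ 23°S, 63°W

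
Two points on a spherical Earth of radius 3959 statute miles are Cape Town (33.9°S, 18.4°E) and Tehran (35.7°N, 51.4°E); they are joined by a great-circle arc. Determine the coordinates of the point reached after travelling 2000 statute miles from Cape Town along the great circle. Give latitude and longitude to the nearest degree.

≈ 7°S, 31°E

Convert each endpoint to a unit vector on the sphere (x = cos φ cos λ, y = cos φ sin λ, z = sin φ).
The central angle between the endpoints is δ = arccos(p₁·p₂) ≈ 1.329 rad (76.1°). The total great-circle distance is δ·R ≈ 1.329 × 3959 ≈ 5260 mi, so the target fraction is f = 2000/5260 ≈ 0.380.
Interpolate at f ≈ 0.380 with slerp weights a = sin((1−f)δ)/sin δ ≈ 0.756, b = sin(fδ)/sin δ ≈ 0.499.
p = a·p₁ + b·p₂ ≈ (0.848, 0.514, -0.130); φ = arcsin(p_z) ≈ -7.50°, λ = atan2(p_y, p_x) ≈ 31.25°.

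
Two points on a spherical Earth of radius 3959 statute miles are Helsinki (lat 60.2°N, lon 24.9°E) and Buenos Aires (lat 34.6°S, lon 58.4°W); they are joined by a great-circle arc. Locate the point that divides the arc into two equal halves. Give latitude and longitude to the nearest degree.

≈ lat 17°N, lon 29°W

Write both endpoints as unit vectors p₁, p₂ with components (cos φ cos λ, cos φ sin λ, sin φ).
The central angle between the endpoints is δ = arccos(p₁·p₂) ≈ 2.032 rad (116.4°).
Interpolate at f = 1/2 with slerp weights a = sin((1−f)δ)/sin δ ≈ 0.949, b = sin(fδ)/sin δ ≈ 0.949.
p = a·p₁ + b·p₂ ≈ (0.837, -0.467, 0.285); φ = arcsin(p_z) ≈ 16.54°, λ = atan2(p_y, p_x) ≈ -29.14°.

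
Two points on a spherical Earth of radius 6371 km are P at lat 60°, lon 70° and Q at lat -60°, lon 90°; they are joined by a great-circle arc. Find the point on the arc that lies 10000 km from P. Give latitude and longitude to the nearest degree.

Write both endpoints as unit vectors p₁, p₂ with components (cos φ cos λ, cos φ sin λ, sin φ).
The central angle between the endpoints is δ = arccos(p₁·p₂) ≈ 2.112 rad (121.0°). The total great-circle distance is δ·R ≈ 2.112 × 6371 ≈ 13455 km, so the target fraction is f = 10000/13455 ≈ 0.743.
Interpolate at f ≈ 0.743 with slerp weights a = sin((1−f)δ)/sin δ ≈ 0.602, b = sin(fδ)/sin δ ≈ 1.167.
p = a·p₁ + b·p₂ ≈ (0.103, 0.866, -0.489); φ = arcsin(p_z) ≈ -29.27°, λ = atan2(p_y, p_x) ≈ 83.22°.

≈ lat -29°, lon 83°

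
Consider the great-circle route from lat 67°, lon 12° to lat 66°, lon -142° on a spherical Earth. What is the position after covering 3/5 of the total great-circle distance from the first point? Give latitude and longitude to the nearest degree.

Convert each endpoint to a unit vector on the sphere (x = cos φ cos λ, y = cos φ sin λ, z = sin φ).
The central angle between the endpoints is δ = arccos(p₁·p₂) ≈ 0.798 rad (45.7°).
Interpolate at f = 3/5 with slerp weights a = sin((1−f)δ)/sin δ ≈ 0.438, b = sin(fδ)/sin δ ≈ 0.644.
p = a·p₁ + b·p₂ ≈ (-0.039, -0.126, 0.991); φ = arcsin(p_z) ≈ 82.45°, λ = atan2(p_y, p_x) ≈ -107.15°.

≈ lat 82°, lon -107°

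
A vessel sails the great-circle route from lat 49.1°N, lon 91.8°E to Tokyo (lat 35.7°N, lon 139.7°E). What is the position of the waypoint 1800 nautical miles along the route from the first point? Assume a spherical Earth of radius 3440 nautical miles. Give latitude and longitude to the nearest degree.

The haversine formula gives a central angle δ ≈ 0.648 rad (37.1°) between the endpoints. The total great-circle distance is δ·R ≈ 0.648 × 3440 ≈ 2228 nmi, so the target fraction is f = 1800/2228 ≈ 0.808.
Interpolate at f ≈ 0.808 with slerp weights a = sin((1−f)δ)/sin δ ≈ 0.206, b = sin(fδ)/sin δ ≈ 0.828.
p = a·p₁ + b·p₂ ≈ (-0.517, 0.570, 0.639); φ = arcsin(p_z) ≈ 39.70°, λ = atan2(p_y, p_x) ≈ 132.24°.

≈ lat 40°N, lon 132°E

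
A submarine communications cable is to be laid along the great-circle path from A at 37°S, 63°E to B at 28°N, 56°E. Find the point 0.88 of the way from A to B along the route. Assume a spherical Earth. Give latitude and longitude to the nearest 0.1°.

From cos δ = sin φ₁ sin φ₂ + cos φ₁ cos φ₂ cos Δλ, the central angle is δ ≈ 1.140 rad (65.3°).
Interpolate at f = 0.88 with slerp weights a = sin((1−f)δ)/sin δ ≈ 0.150, b = sin(fδ)/sin δ ≈ 0.928.
p = a·p₁ + b·p₂ ≈ (0.513, 0.786, 0.345); φ = arcsin(p_z) ≈ 20.20°, λ = atan2(p_y, p_x) ≈ 56.89°.

≈ 20.2°N, 56.9°E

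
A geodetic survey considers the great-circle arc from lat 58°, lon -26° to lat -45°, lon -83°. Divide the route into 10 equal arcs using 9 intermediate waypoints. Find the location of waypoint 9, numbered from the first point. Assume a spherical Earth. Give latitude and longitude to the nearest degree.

≈ lat -35°, lon -76°

Convert each endpoint to a unit vector on the sphere (x = cos φ cos λ, y = cos φ sin λ, z = sin φ).
The central angle between the endpoints is δ = arccos(p₁·p₂) ≈ 1.977 rad (113.3°).
Interpolate at f = 9/10 with slerp weights a = sin((1−f)δ)/sin δ ≈ 0.214, b = sin(fδ)/sin δ ≈ 1.065.
p = a·p₁ + b·p₂ ≈ (0.194, -0.797, -0.572); φ = arcsin(p_z) ≈ -34.87°, λ = atan2(p_y, p_x) ≈ -76.35°.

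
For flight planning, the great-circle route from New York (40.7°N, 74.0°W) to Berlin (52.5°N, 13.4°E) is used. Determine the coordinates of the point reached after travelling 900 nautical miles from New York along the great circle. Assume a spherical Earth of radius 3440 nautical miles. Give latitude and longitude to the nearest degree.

Convert each endpoint to a unit vector on the sphere (x = cos φ cos λ, y = cos φ sin λ, z = sin φ).
The central angle between the endpoints is δ = arccos(p₁·p₂) ≈ 1.002 rad (57.4°). The total great-circle distance is δ·R ≈ 1.002 × 3440 ≈ 3448 nmi, so the target fraction is f = 900/3448 ≈ 0.261.
Interpolate at f ≈ 0.261 with slerp weights a = sin((1−f)δ)/sin δ ≈ 0.801, b = sin(fδ)/sin δ ≈ 0.307.
p = a·p₁ + b·p₂ ≈ (0.349, -0.540, 0.766); φ = arcsin(p_z) ≈ 49.97°, λ = atan2(p_y, p_x) ≈ -57.13°.

≈ 50°N, 57°W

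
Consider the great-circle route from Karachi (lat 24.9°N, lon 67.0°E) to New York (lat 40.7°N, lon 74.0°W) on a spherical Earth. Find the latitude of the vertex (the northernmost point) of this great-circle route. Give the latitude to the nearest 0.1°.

≈ 63.4°N

The great circle lies in the plane with unit normal n̂ = (p₁ × p₂)/|p₁ × p₂|.
Here n̂_z ≈ -0.448; the vertex latitude is φ_max = arccos|n̂_z| ≈ 63.4°.
Check via Clairaut: cos φ_max = |cos φ₁| · sin C = cos(24.9°)·sin(29.6°) ≈ 0.448, again giving ≈ 63.4°.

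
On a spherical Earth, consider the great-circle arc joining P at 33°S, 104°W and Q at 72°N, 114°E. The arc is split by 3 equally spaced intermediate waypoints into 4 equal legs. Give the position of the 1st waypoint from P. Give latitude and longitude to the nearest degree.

Write both endpoints as unit vectors p₁, p₂ with components (cos φ cos λ, cos φ sin λ, sin φ).
The central angle between the endpoints is δ = arccos(p₁·p₂) ≈ 2.378 rad (136.2°).
Interpolate at f = 1/4 with slerp weights a = sin((1−f)δ)/sin δ ≈ 1.413, b = sin(fδ)/sin δ ≈ 0.810.
p = a·p₁ + b·p₂ ≈ (-0.389, -0.921, 0.000); φ = arcsin(p_z) ≈ 0.02°, λ = atan2(p_y, p_x) ≈ -112.86°.

≈ 0°N, 113°W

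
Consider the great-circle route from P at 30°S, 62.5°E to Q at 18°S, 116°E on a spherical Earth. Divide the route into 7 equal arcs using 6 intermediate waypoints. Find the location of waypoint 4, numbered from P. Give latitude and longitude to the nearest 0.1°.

Convert each endpoint to a unit vector on the sphere (x = cos φ cos λ, y = cos φ sin λ, z = sin φ).
The central angle between the endpoints is δ = arccos(p₁·p₂) ≈ 0.871 rad (49.9°).
Interpolate at f = 4/7 with slerp weights a = sin((1−f)δ)/sin δ ≈ 0.477, b = sin(fδ)/sin δ ≈ 0.624.
p = a·p₁ + b·p₂ ≈ (-0.070, 0.900, -0.431); φ = arcsin(p_z) ≈ -25.54°, λ = atan2(p_y, p_x) ≈ 94.42°.

≈ 25.5°S, 94.4°E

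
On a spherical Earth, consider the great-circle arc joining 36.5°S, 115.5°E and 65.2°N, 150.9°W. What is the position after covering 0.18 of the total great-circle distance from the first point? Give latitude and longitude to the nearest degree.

Write both endpoints as unit vectors p₁, p₂ with components (cos φ cos λ, cos φ sin λ, sin φ).
The central angle between the endpoints is δ = arccos(p₁·p₂) ≈ 2.167 rad (124.1°).
Interpolate at f = 0.18 with slerp weights a = sin((1−f)δ)/sin δ ≈ 1.183, b = sin(fδ)/sin δ ≈ 0.459.
p = a·p₁ + b·p₂ ≈ (-0.578, 0.764, -0.287); φ = arcsin(p_z) ≈ -16.65°, λ = atan2(p_y, p_x) ≈ 127.08°.

≈ 17°S, 127°E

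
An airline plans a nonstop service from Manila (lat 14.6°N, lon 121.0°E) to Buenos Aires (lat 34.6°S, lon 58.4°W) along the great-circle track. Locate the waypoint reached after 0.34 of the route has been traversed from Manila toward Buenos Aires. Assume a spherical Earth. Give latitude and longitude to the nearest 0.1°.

Convert each endpoint to a unit vector on the sphere (x = cos φ cos λ, y = cos φ sin λ, z = sin φ).
The central angle between the endpoints is δ = arccos(p₁·p₂) ≈ 2.792 rad (160.0°).
Interpolate at f = 0.34 with slerp weights a = sin((1−f)δ)/sin δ ≈ 2.815, b = sin(fδ)/sin δ ≈ 2.376.
p = a·p₁ + b·p₂ ≈ (-0.378, 0.669, -0.640); φ = arcsin(p_z) ≈ -39.78°, λ = atan2(p_y, p_x) ≈ 119.47°.

≈ lat 39.8°S, lon 119.5°E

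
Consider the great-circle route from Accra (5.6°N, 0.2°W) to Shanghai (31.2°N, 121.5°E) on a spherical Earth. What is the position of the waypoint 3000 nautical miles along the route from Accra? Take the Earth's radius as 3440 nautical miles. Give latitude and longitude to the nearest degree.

≈ 32°N, 45°E

From cos δ = sin φ₁ sin φ₂ + cos φ₁ cos φ₂ cos Δλ, the central angle is δ ≈ 1.979 rad (113.4°). The total great-circle distance is δ·R ≈ 1.979 × 3440 ≈ 6807 nmi, so the target fraction is f = 3000/6807 ≈ 0.441.
Interpolate at f ≈ 0.441 with slerp weights a = sin((1−f)δ)/sin δ ≈ 0.974, b = sin(fδ)/sin δ ≈ 0.834.
p = a·p₁ + b·p₂ ≈ (0.597, 0.605, 0.527); φ = arcsin(p_z) ≈ 31.81°, λ = atan2(p_y, p_x) ≈ 45.39°.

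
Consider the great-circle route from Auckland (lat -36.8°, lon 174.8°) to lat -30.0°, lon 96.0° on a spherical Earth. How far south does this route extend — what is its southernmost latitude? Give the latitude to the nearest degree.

The great circle lies in the plane with unit normal n̂ = (p₁ × p₂)/|p₁ × p₂|.
Here n̂_z ≈ -0.755; the vertex latitude is φ_max = arccos|n̂_z| ≈ 41.0°.

≈ -41°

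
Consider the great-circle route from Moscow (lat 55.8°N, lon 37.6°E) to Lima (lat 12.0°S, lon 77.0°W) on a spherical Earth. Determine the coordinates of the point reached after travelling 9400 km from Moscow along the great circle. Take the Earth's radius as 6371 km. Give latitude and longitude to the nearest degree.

≈ lat 12°N, lon 61°W

The haversine formula gives a central angle δ ≈ 1.983 rad (113.6°) between the endpoints. The total great-circle distance is δ·R ≈ 1.983 × 6371 ≈ 12635 km, so the target fraction is f = 9400/12635 ≈ 0.744.
Interpolate at f ≈ 0.744 with slerp weights a = sin((1−f)δ)/sin δ ≈ 0.531, b = sin(fδ)/sin δ ≈ 1.087.
p = a·p₁ + b·p₂ ≈ (0.475, -0.854, 0.213); φ = arcsin(p_z) ≈ 12.30°, λ = atan2(p_y, p_x) ≈ -60.88°.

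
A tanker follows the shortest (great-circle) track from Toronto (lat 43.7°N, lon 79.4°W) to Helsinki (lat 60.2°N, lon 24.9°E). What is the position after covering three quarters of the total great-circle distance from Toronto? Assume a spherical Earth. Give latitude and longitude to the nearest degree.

≈ lat 66°N, lon 6°W

The haversine formula gives a central angle δ ≈ 1.035 rad (59.3°) between the endpoints.
Interpolate at f = 3/4 with slerp weights a = sin((1−f)δ)/sin δ ≈ 0.298, b = sin(fδ)/sin δ ≈ 0.815.
p = a·p₁ + b·p₂ ≈ (0.407, -0.041, 0.913); φ = arcsin(p_z) ≈ 65.86°, λ = atan2(p_y, p_x) ≈ -5.75°.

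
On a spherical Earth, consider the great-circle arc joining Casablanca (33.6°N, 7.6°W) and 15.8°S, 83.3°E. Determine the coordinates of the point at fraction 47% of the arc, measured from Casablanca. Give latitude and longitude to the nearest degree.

Write both endpoints as unit vectors p₁, p₂ with components (cos φ cos λ, cos φ sin λ, sin φ).
The central angle between the endpoints is δ = arccos(p₁·p₂) ≈ 1.735 rad (99.4°).
Interpolate at f = 0.47 with slerp weights a = sin((1−f)δ)/sin δ ≈ 0.806, b = sin(fδ)/sin δ ≈ 0.738.
p = a·p₁ + b·p₂ ≈ (0.748, 0.616, 0.245); φ = arcsin(p_z) ≈ 14.19°, λ = atan2(p_y, p_x) ≈ 39.48°.

≈ 14°N, 39°E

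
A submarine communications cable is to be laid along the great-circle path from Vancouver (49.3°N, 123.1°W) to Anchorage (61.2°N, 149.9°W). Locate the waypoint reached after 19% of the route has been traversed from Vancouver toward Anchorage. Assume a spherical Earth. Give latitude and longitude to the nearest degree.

≈ (52°N, 127°W)

Write both endpoints as unit vectors p₁, p₂ with components (cos φ cos λ, cos φ sin λ, sin φ).
The central angle between the endpoints is δ = arccos(p₁·p₂) ≈ 0.334 rad (19.1°).
Interpolate at f = 0.19 with slerp weights a = sin((1−f)δ)/sin δ ≈ 0.815, b = sin(fδ)/sin δ ≈ 0.193.
p = a·p₁ + b·p₂ ≈ (-0.371, -0.492, 0.788); φ = arcsin(p_z) ≈ 51.96°, λ = atan2(p_y, p_x) ≈ -127.01°.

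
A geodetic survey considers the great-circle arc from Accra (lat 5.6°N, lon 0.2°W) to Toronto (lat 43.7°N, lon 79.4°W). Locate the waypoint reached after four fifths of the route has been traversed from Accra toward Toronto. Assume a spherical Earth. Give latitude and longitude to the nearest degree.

Convert each endpoint to a unit vector on the sphere (x = cos φ cos λ, y = cos φ sin λ, z = sin φ).
The central angle between the endpoints is δ = arccos(p₁·p₂) ≈ 1.367 rad (78.3°).
Interpolate at f = 4/5 with slerp weights a = sin((1−f)δ)/sin δ ≈ 0.276, b = sin(fδ)/sin δ ≈ 0.907.
p = a·p₁ + b·p₂ ≈ (0.395, -0.646, 0.654); φ = arcsin(p_z) ≈ 40.81°, λ = atan2(p_y, p_x) ≈ -58.54°.

≈ lat 41°N, lon 59°W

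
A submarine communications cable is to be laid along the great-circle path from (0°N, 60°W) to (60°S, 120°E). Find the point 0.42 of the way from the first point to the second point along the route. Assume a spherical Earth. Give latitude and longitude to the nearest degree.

The haversine formula gives a central angle δ ≈ 2.094 rad (120.0°) between the endpoints.
Interpolate at f = 0.42 with slerp weights a = sin((1−f)δ)/sin δ ≈ 1.082, b = sin(fδ)/sin δ ≈ 0.890.
p = a·p₁ + b·p₂ ≈ (0.319, -0.552, -0.771); φ = arcsin(p_z) ≈ -50.40°, λ = atan2(p_y, p_x) ≈ -60.00°.

≈ (50°S, 60°W)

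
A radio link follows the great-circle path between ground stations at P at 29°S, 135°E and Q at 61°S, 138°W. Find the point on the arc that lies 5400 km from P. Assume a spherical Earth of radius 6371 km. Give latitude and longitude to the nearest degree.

The haversine formula gives a central angle δ ≈ 1.108 rad (63.5°) between the endpoints. The total great-circle distance is δ·R ≈ 1.108 × 6371 ≈ 7061 km, so the target fraction is f = 5400/7061 ≈ 0.765.
Interpolate at f ≈ 0.765 with slerp weights a = sin((1−f)δ)/sin δ ≈ 0.288, b = sin(fδ)/sin δ ≈ 0.838.
p = a·p₁ + b·p₂ ≈ (-0.480, -0.094, -0.872); φ = arcsin(p_z) ≈ -60.73°, λ = atan2(p_y, p_x) ≈ -168.96°.

≈ 61°S, 169°W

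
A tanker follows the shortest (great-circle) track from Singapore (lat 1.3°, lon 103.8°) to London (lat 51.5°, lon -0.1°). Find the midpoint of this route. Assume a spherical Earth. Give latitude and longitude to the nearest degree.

≈ lat 38°, lon 68°

Convert each endpoint to a unit vector on the sphere (x = cos φ cos λ, y = cos φ sin λ, z = sin φ).
The central angle between the endpoints is δ = arccos(p₁·p₂) ≈ 1.703 rad (97.6°).
Interpolate at f = 1/2 with slerp weights a = sin((1−f)δ)/sin δ ≈ 0.759, b = sin(fδ)/sin δ ≈ 0.759.
p = a·p₁ + b·p₂ ≈ (0.291, 0.736, 0.611); φ = arcsin(p_z) ≈ 37.67°, λ = atan2(p_y, p_x) ≈ 68.40°.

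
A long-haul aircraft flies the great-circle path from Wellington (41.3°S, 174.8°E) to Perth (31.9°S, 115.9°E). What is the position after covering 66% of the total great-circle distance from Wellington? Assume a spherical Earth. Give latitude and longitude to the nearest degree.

The haversine formula gives a central angle δ ≈ 0.825 rad (47.3°) between the endpoints.
Interpolate at f = 0.66 with slerp weights a = sin((1−f)δ)/sin δ ≈ 0.377, b = sin(fδ)/sin δ ≈ 0.705.
p = a·p₁ + b·p₂ ≈ (-0.544, 0.564, -0.621); φ = arcsin(p_z) ≈ -38.42°, λ = atan2(p_y, p_x) ≈ 133.93°.

≈ 38°S, 134°E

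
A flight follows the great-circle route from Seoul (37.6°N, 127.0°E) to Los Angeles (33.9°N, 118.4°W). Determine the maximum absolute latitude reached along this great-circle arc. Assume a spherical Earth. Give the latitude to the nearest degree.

≈ 53°N

The great circle lies in the plane with unit normal n̂ = (p₁ × p₂)/|p₁ × p₂|.
Here n̂_z ≈ +0.599; the vertex latitude is φ_max = arccos|n̂_z| ≈ 53.2°.
Check via Clairaut: cos φ_max = |cos φ₁| · sin C = cos(37.6°)·sin(49.1°) ≈ 0.599, again giving ≈ 53.2°.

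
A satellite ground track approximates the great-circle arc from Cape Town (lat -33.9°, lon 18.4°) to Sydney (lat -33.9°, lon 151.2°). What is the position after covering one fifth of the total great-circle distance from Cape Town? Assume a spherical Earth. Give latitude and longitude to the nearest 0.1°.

≈ lat -48.3°, lon 36.7°

Write both endpoints as unit vectors p₁, p₂ with components (cos φ cos λ, cos φ sin λ, sin φ).
The central angle between the endpoints is δ = arccos(p₁·p₂) ≈ 1.728 rad (99.0°).
Interpolate at f = 1/5 with slerp weights a = sin((1−f)δ)/sin δ ≈ 0.995, b = sin(fδ)/sin δ ≈ 0.343.
p = a·p₁ + b·p₂ ≈ (0.534, 0.398, -0.746); φ = arcsin(p_z) ≈ -48.26°, λ = atan2(p_y, p_x) ≈ 36.69°.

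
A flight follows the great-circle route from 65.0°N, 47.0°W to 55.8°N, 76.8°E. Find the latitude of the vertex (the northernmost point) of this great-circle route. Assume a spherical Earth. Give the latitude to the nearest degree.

The great circle lies in the plane with unit normal n̂ = (p₁ × p₂)/|p₁ × p₂|.
Here n̂_z ≈ +0.251; the vertex latitude is φ_max = arccos|n̂_z| ≈ 75.5°.

≈ 75°N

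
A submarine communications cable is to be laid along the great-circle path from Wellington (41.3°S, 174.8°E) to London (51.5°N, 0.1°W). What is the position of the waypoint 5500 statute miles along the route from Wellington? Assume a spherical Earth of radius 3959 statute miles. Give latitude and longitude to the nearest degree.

Convert each endpoint to a unit vector on the sphere (x = cos φ cos λ, y = cos φ sin λ, z = sin φ).
The central angle between the endpoints is δ = arccos(p₁·p₂) ≈ 2.953 rad (169.2°). The total great-circle distance is δ·R ≈ 2.953 × 3959 ≈ 11693 mi, so the target fraction is f = 5500/11693 ≈ 0.470.
Interpolate at f ≈ 0.470 with slerp weights a = sin((1−f)δ)/sin δ ≈ 5.345, b = sin(fδ)/sin δ ≈ 5.257.
p = a·p₁ + b·p₂ ≈ (-0.726, 0.358, 0.587); φ = arcsin(p_z) ≈ 35.92°, λ = atan2(p_y, p_x) ≈ 153.75°.

≈ 36°N, 154°E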